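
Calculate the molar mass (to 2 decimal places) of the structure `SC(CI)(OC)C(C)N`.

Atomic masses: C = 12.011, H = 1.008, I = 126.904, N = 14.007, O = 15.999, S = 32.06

Molecular formula: C5H12INOS.
M = 5×12.011 + 12×1.008 + 1×126.904 + 1×14.007 + 1×15.999 + 1×32.06 = 261.12 g/mol.

261.12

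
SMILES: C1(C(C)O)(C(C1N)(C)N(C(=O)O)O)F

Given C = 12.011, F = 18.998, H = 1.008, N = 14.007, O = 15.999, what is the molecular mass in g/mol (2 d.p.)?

Molecular formula: C7H13FN2O4.
M = 7×12.011 + 1×18.998 + 13×1.008 + 2×14.007 + 4×15.999 = 208.19 g/mol.

208.19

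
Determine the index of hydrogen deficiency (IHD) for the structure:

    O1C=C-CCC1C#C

4

Molecular formula from the SMILES: C7H8O.
DoU = (2C + 2 + N − H − X)/2 = (2·7 + 2 + 0 − 8 − 0)/2 = 8/2 = 4.
(Structurally: 1 ring(s) + 3 π bond(s) = 4.)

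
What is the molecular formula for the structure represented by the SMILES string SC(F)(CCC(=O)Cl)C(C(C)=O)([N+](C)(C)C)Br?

Heavy atoms from the SMILES: 1 Br, 10 C, 1 Cl, 1 F, 1 N, 2 O, 1 S.
Implicit hydrogens by atom environment:
  4 × C: 3 H each → 12
  4 × C: no H
  2 × C: 2 H each → 4
  2 × O: no H
  1 × Br: no H
  1 × Cl: no H
  1 × F: no H
  1 × N (charge +1): no H
  1 × S: 1 H
  Total hydrogens = 17.
Net charge +1.
Molecular formula: C10H17BrClFNO2S+

C10H17BrClFNO2S+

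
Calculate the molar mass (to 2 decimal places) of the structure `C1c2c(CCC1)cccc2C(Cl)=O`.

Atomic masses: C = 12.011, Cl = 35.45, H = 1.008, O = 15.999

Molecular formula: C11H11ClO.
M = 11×12.011 + 1×35.45 + 11×1.008 + 1×15.999 = 194.66 g/mol.

194.66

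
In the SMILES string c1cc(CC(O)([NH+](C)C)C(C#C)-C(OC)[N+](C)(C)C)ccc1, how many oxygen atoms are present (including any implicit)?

2

The symbol for oxygen appears 2 times in the SMILES.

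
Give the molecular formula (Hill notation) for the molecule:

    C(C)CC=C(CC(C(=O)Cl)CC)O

C10H17ClO2

Heavy atoms from the SMILES: 10 C, 1 Cl, 2 O.
Implicit hydrogens by atom environment:
  4 × C: 2 H each → 8
  2 × C: 3 H each → 6
  2 × C: 1 H each → 2
  2 × C: no H
  1 × Cl: no H
  1 × O: 1 H
  1 × O: no H
  Total hydrogens = 17.
Molecular formula: C10H17ClO2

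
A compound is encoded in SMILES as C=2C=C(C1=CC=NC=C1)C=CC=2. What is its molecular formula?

Heavy atoms from the SMILES: 11 C, 1 N.
Implicit hydrogens by atom environment:
  9 × C (aromatic): 1 H each → 9
  2 × C (aromatic): no H
  1 × N (aromatic): no H
  Total hydrogens = 9.
Molecular formula: C11H9N

C11H9N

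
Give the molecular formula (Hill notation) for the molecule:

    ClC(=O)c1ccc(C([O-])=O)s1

C6H2ClO3S-

Heavy atoms from the SMILES: 6 C, 1 Cl, 3 O, 1 S.
Implicit hydrogens by atom environment:
  2 × C (aromatic): 1 H each → 2
  2 × C (aromatic): no H
  2 × C: no H
  2 × O: no H
  1 × Cl: no H
  1 × O (charge -1): no H
  1 × S (aromatic): no H
  Total hydrogens = 2.
Net charge -1.
Molecular formula: C6H2ClO3S-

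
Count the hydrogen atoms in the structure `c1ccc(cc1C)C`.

10

Hydrogens are implicit in SMILES; fill each atom to its normal valence:
  4 × C (aromatic): 1 H each → 4
  2 × C: 3 H each → 6
  2 × C (aromatic): no H
  Total hydrogens = 10.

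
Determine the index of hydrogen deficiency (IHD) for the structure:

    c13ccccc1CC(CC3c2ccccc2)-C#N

11

Molecular formula from the SMILES: C17H15N.
DoU = (2C + 2 + N − H − X)/2 = (2·17 + 2 + 1 − 15 − 0)/2 = 22/2 = 11.
(Structurally: 3 ring(s) + 8 π bond(s) = 11.)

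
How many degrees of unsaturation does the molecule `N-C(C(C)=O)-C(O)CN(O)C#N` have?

Molecular formula from the SMILES: C6H11N3O3.
DoU = (2C + 2 + N − H − X)/2 = (2·6 + 2 + 3 − 11 − 0)/2 = 6/2 = 3.
(Structurally: 0 ring(s) + 3 π bond(s) = 3.)

3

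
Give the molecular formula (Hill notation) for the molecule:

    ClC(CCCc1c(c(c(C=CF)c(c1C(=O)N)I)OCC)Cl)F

C15H16Cl2F2INO2

Heavy atoms from the SMILES: 15 C, 2 Cl, 2 F, 1 I, 1 N, 2 O.
Implicit hydrogens by atom environment:
  6 × C (aromatic): no H
  4 × C: 2 H each → 8
  3 × C: 1 H each → 3
  2 × Cl: no H
  2 × F: no H
  2 × O: no H
  1 × C: 3 H
  1 × C: no H
  1 × I: no H
  1 × N: 2 H
  Total hydrogens = 16.
Molecular formula: C15H16Cl2F2INO2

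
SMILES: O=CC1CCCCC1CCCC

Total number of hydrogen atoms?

20

Hydrogens are implicit in SMILES; fill each atom to its normal valence:
  7 × C: 2 H each → 14
  3 × C: 1 H each → 3
  1 × C: 3 H
  1 × O: no H
  Total hydrogens = 20.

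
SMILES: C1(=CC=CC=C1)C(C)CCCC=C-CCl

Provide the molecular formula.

C14H19Cl

Heavy atoms from the SMILES: 14 C, 1 Cl.
Implicit hydrogens by atom environment:
  5 × C (aromatic): 1 H each → 5
  4 × C: 2 H each → 8
  3 × C: 1 H each → 3
  1 × C: 3 H
  1 × C (aromatic): no H
  1 × Cl: no H
  Total hydrogens = 19.
Molecular formula: C14H19Cl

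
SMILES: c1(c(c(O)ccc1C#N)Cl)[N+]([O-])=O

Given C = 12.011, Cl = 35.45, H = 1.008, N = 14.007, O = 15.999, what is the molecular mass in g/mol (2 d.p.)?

Molecular formula: C7H3ClN2O3.
M = 7×12.011 + 1×35.45 + 3×1.008 + 2×14.007 + 3×15.999 = 198.56 g/mol.

198.56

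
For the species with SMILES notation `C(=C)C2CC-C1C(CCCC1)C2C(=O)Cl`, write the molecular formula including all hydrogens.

C13H19ClO

Heavy atoms from the SMILES: 13 C, 1 Cl, 1 O.
Implicit hydrogens by atom environment:
  7 × C: 2 H each → 14
  5 × C: 1 H each → 5
  1 × C: no H
  1 × Cl: no H
  1 × O: no H
  Total hydrogens = 19.
Molecular formula: C13H19ClO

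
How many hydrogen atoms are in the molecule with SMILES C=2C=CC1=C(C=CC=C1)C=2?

8

Hydrogens are implicit in SMILES; fill each atom to its normal valence:
  8 × C (aromatic): 1 H each → 8
  2 × C (aromatic): no H
  Total hydrogens = 8.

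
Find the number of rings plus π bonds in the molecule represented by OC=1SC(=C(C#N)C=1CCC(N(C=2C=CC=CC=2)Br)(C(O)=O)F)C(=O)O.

11

Molecular formula from the SMILES: C16H12BrFN2O5S.
DoU = (2C + 2 + N − H − X)/2 = (2·16 + 2 + 2 − 12 − 2)/2 = 22/2 = 11.
(Structurally: 2 ring(s) + 9 π bond(s) = 11.)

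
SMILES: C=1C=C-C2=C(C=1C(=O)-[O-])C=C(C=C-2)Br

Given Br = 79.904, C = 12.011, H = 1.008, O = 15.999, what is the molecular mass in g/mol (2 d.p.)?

Molecular formula: C11H6BrO2-.
M = 1×79.904 + 11×12.011 + 6×1.008 + 2×15.999 = 250.07 g/mol.

250.07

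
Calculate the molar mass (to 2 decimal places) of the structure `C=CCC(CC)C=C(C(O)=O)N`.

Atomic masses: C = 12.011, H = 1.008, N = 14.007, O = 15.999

Molecular formula: C9H15NO2.
M = 9×12.011 + 15×1.008 + 1×14.007 + 2×15.999 = 169.22 g/mol.

169.22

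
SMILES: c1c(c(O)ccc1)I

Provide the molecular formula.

Heavy atoms from the SMILES: 6 C, 1 I, 1 O.
Implicit hydrogens by atom environment:
  4 × C (aromatic): 1 H each → 4
  2 × C (aromatic): no H
  1 × I: no H
  1 × O: 1 H
  Total hydrogens = 5.
Molecular formula: C6H5IO

C6H5IO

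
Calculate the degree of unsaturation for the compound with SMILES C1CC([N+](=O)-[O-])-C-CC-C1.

Molecular formula from the SMILES: C7H13NO2.
DoU = (2C + 2 + N − H − X)/2 = (2·7 + 2 + 1 − 13 − 0)/2 = 4/2 = 2.
(Structurally: 1 ring(s) + 1 π bond(s) = 2.)

2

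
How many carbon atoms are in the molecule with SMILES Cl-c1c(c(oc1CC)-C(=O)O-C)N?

The symbol for carbon appears 8 times in the SMILES. Lowercase c denotes aromatic carbon and counts toward C.

8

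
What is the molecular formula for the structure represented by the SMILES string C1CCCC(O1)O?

C5H10O2

Heavy atoms from the SMILES: 5 C, 2 O.
Implicit hydrogens by atom environment:
  4 × C: 2 H each → 8
  1 × C: 1 H
  1 × O: 1 H
  1 × O: no H
  Total hydrogens = 10.
Molecular formula: C5H10O2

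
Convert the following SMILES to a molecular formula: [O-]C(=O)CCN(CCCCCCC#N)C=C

Heavy atoms from the SMILES: 12 C, 2 N, 2 O.
Implicit hydrogens by atom environment:
  9 × C: 2 H each → 18
  2 × C: no H
  2 × N: no H
  1 × C: 1 H
  1 × O: no H
  1 × O (charge -1): no H
  Total hydrogens = 19.
Net charge -1.
Molecular formula: C12H19N2O2-

C12H19N2O2-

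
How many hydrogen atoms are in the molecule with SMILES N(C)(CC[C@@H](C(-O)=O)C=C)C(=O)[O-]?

12

Hydrogens are implicit in SMILES; fill each atom to its normal valence:
  3 × C: 2 H each → 6
  2 × C: 1 H each → 2
  2 × C: no H
  2 × O: no H
  1 × C: 3 H
  1 × N: no H
  1 × O: 1 H
  1 × O (charge -1): no H
  Total hydrogens = 12.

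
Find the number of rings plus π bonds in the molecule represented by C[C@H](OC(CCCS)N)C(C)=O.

1

Molecular formula from the SMILES: C8H17NO2S.
DoU = (2C + 2 + N − H − X)/2 = (2·8 + 2 + 1 − 17 − 0)/2 = 2/2 = 1.
(Structurally: 0 ring(s) + 1 π bond(s) = 1.)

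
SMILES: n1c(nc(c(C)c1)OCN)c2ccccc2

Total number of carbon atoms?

12

The symbol for carbon appears 12 times in the SMILES. Lowercase c denotes aromatic carbon and counts toward C.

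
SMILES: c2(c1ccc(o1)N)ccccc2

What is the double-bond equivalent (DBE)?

7

Molecular formula from the SMILES: C10H9NO.
DoU = (2C + 2 + N − H − X)/2 = (2·10 + 2 + 1 − 9 − 0)/2 = 14/2 = 7.
(Structurally: 2 ring(s) + 5 π bond(s) = 7.)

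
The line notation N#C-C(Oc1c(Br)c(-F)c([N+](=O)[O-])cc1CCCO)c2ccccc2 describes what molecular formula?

C17H14BrFN2O4

Heavy atoms from the SMILES: 1 Br, 17 C, 1 F, 2 N, 4 O.
Implicit hydrogens by atom environment:
  6 × C (aromatic): 1 H each → 6
  6 × C (aromatic): no H
  3 × C: 2 H each → 6
  2 × O: no H
  1 × Br: no H
  1 × C: 1 H
  1 × C: no H
  1 × F: no H
  1 × N (charge +1): no H
  1 × N: no H
  1 × O: 1 H
  1 × O (charge -1): no H
  Total hydrogens = 14.
Molecular formula: C17H14BrFN2O4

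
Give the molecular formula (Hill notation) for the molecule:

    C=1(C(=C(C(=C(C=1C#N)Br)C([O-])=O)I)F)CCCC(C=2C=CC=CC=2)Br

Heavy atoms from the SMILES: 2 Br, 18 C, 1 F, 1 I, 1 N, 2 O.
Implicit hydrogens by atom environment:
  7 × C (aromatic): no H
  5 × C (aromatic): 1 H each → 5
  3 × C: 2 H each → 6
  2 × Br: no H
  2 × C: no H
  1 × C: 1 H
  1 × F: no H
  1 × I: no H
  1 × N: no H
  1 × O: no H
  1 × O (charge -1): no H
  Total hydrogens = 12.
Net charge -1.
Molecular formula: C18H12Br2FINO2-

C18H12Br2FINO2-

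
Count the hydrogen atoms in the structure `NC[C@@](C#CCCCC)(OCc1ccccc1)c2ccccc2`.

25

Hydrogens are implicit in SMILES; fill each atom to its normal valence:
  10 × C (aromatic): 1 H each → 10
  5 × C: 2 H each → 10
  3 × C: no H
  2 × C (aromatic): no H
  1 × C: 3 H
  1 × N: 2 H
  1 × O: no H
  Total hydrogens = 25.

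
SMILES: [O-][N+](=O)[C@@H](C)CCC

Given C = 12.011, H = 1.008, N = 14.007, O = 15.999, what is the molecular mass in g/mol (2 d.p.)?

117.15

Molecular formula: C5H11NO2.
M = 5×12.011 + 11×1.008 + 1×14.007 + 2×15.999 = 117.15 g/mol.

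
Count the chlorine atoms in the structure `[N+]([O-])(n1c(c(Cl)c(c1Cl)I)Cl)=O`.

3

The symbol for chlorine appears 3 times in the SMILES.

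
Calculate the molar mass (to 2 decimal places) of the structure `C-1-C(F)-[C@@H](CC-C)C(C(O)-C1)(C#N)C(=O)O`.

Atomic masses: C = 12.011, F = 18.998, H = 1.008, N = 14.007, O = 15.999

229.25

Molecular formula: C11H16FNO3.
M = 11×12.011 + 1×18.998 + 16×1.008 + 1×14.007 + 3×15.999 = 229.25 g/mol.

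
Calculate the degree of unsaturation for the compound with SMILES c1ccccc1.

Molecular formula from the SMILES: C6H6.
DoU = (2C + 2 + N − H − X)/2 = (2·6 + 2 + 0 − 6 − 0)/2 = 8/2 = 4.
(Structurally: 1 ring(s) + 3 π bond(s) = 4.)

4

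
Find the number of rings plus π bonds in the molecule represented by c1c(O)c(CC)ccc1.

4

Molecular formula from the SMILES: C8H10O.
DoU = (2C + 2 + N − H − X)/2 = (2·8 + 2 + 0 − 10 − 0)/2 = 8/2 = 4.
(Structurally: 1 ring(s) + 3 π bond(s) = 4.)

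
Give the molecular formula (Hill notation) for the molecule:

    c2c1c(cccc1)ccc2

C10H8

Heavy atoms from the SMILES: 10 C.
Implicit hydrogens by atom environment:
  8 × C (aromatic): 1 H each → 8
  2 × C (aromatic): no H
  Total hydrogens = 8.
Molecular formula: C10H8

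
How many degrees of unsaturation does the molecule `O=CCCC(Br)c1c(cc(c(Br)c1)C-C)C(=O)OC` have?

Molecular formula from the SMILES: C14H16Br2O3.
DoU = (2C + 2 + N − H − X)/2 = (2·14 + 2 + 0 − 16 − 2)/2 = 12/2 = 6.
(Structurally: 1 ring(s) + 5 π bond(s) = 6.)

6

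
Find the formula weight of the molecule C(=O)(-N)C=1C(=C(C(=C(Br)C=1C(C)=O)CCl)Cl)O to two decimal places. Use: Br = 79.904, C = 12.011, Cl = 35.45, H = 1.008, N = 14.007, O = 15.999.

Molecular formula: C10H8BrCl2NO3.
M = 1×79.904 + 10×12.011 + 2×35.45 + 8×1.008 + 1×14.007 + 3×15.999 = 340.98 g/mol.

340.98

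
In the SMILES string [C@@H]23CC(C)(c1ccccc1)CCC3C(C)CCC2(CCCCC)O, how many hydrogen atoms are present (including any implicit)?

Hydrogens are implicit in SMILES; fill each atom to its normal valence:
  9 × C: 2 H each → 18
  5 × C (aromatic): 1 H each → 5
  3 × C: 3 H each → 9
  3 × C: 1 H each → 3
  2 × C: no H
  1 × C (aromatic): no H
  1 × O: 1 H
  Total hydrogens = 36.

36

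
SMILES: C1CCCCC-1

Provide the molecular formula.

C6H12

Heavy atoms from the SMILES: 6 C.
Implicit hydrogens by atom environment:
  6 × C: 2 H each → 12
  Total hydrogens = 12.
Molecular formula: C6H12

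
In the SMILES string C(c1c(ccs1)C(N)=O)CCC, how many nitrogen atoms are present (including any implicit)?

1

The symbol for nitrogen appears 1 time in the SMILES.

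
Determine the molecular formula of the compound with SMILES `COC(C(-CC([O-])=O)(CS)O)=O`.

C6H9O5S-

Heavy atoms from the SMILES: 6 C, 5 O, 1 S.
Implicit hydrogens by atom environment:
  3 × C: no H
  3 × O: no H
  2 × C: 2 H each → 4
  1 × C: 3 H
  1 × O: 1 H
  1 × O (charge -1): no H
  1 × S: 1 H
  Total hydrogens = 9.
Net charge -1.
Molecular formula: C6H9O5S-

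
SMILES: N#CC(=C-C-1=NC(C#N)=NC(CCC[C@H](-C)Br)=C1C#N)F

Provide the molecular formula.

C14H11BrFN5

Heavy atoms from the SMILES: 1 Br, 14 C, 1 F, 5 N.
Implicit hydrogens by atom environment:
  4 × C (aromatic): no H
  4 × C: no H
  3 × C: 2 H each → 6
  3 × N: no H
  2 × C: 1 H each → 2
  2 × N (aromatic): no H
  1 × Br: no H
  1 × C: 3 H
  1 × F: no H
  Total hydrogens = 11.
Molecular formula: C14H11BrFN5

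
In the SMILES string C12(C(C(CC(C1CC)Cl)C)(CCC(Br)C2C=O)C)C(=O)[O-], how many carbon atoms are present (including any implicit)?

16

The symbol for carbon appears 16 times in the SMILES. (Cl is a single chlorine, not C + l.)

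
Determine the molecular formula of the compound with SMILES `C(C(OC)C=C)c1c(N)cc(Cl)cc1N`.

C11H15ClN2O

Heavy atoms from the SMILES: 11 C, 1 Cl, 2 N, 1 O.
Implicit hydrogens by atom environment:
  4 × C (aromatic): no H
  2 × C: 2 H each → 4
  2 × C (aromatic): 1 H each → 2
  2 × C: 1 H each → 2
  2 × N: 2 H each → 4
  1 × C: 3 H
  1 × Cl: no H
  1 × O: no H
  Total hydrogens = 15.
Molecular formula: C11H15ClN2O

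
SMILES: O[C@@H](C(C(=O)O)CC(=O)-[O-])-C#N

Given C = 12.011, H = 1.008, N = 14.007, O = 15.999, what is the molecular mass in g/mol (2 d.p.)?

172.12

Molecular formula: C6H6NO5-.
M = 6×12.011 + 6×1.008 + 1×14.007 + 5×15.999 = 172.12 g/mol.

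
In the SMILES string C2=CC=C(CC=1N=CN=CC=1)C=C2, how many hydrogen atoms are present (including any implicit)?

Hydrogens are implicit in SMILES; fill each atom to its normal valence:
  8 × C (aromatic): 1 H each → 8
  2 × C (aromatic): no H
  2 × N (aromatic): no H
  1 × C: 2 H
  Total hydrogens = 10.

10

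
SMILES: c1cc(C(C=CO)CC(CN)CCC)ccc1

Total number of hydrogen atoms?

Hydrogens are implicit in SMILES; fill each atom to its normal valence:
  5 × C (aromatic): 1 H each → 5
  4 × C: 2 H each → 8
  4 × C: 1 H each → 4
  1 × C: 3 H
  1 × C (aromatic): no H
  1 × N: 2 H
  1 × O: 1 H
  Total hydrogens = 23.

23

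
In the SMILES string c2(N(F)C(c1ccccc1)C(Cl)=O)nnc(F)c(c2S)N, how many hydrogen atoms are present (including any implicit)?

9

Hydrogens are implicit in SMILES; fill each atom to its normal valence:
  5 × C (aromatic): 1 H each → 5
  5 × C (aromatic): no H
  2 × F: no H
  2 × N (aromatic): no H
  1 × C: 1 H
  1 × C: no H
  1 × Cl: no H
  1 × N: 2 H
  1 × N: no H
  1 × O: no H
  1 × S: 1 H
  Total hydrogens = 9.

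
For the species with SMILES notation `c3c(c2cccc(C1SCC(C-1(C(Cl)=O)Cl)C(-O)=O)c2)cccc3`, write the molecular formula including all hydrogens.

C18H14Cl2O3S

Heavy atoms from the SMILES: 18 C, 2 Cl, 3 O, 1 S.
Implicit hydrogens by atom environment:
  9 × C (aromatic): 1 H each → 9
  3 × C: no H
  3 × C (aromatic): no H
  2 × C: 1 H each → 2
  2 × Cl: no H
  2 × O: no H
  1 × C: 2 H
  1 × O: 1 H
  1 × S: no H
  Total hydrogens = 14.
Molecular formula: C18H14Cl2O3S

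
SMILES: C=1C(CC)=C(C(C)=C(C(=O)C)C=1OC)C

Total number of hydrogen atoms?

Hydrogens are implicit in SMILES; fill each atom to its normal valence:
  5 × C: 3 H each → 15
  5 × C (aromatic): no H
  2 × O: no H
  1 × C: 2 H
  1 × C (aromatic): 1 H
  1 × C: no H
  Total hydrogens = 18.

18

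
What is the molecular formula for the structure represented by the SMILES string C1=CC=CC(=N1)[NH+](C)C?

C7H11N2+

Heavy atoms from the SMILES: 7 C, 2 N.
Implicit hydrogens by atom environment:
  4 × C (aromatic): 1 H each → 4
  2 × C: 3 H each → 6
  1 × C (aromatic): no H
  1 × N (charge +1): 1 H
  1 × N (aromatic): no H
  Total hydrogens = 11.
Net charge +1.
Molecular formula: C7H11N2+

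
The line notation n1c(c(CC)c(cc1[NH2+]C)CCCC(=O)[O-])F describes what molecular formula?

C12H17FN2O2

Heavy atoms from the SMILES: 12 C, 1 F, 2 N, 2 O.
Implicit hydrogens by atom environment:
  4 × C: 2 H each → 8
  4 × C (aromatic): no H
  2 × C: 3 H each → 6
  1 × C (aromatic): 1 H
  1 × C: no H
  1 × F: no H
  1 × N (charge +1): 2 H
  1 × N (aromatic): no H
  1 × O: no H
  1 × O (charge -1): no H
  Total hydrogens = 17.
Molecular formula: C12H17FN2O2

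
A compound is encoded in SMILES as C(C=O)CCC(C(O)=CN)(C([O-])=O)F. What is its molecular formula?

Heavy atoms from the SMILES: 8 C, 1 F, 1 N, 4 O.
Implicit hydrogens by atom environment:
  3 × C: 2 H each → 6
  3 × C: no H
  2 × C: 1 H each → 2
  2 × O: no H
  1 × F: no H
  1 × N: 2 H
  1 × O: 1 H
  1 × O (charge -1): no H
  Total hydrogens = 11.
Net charge -1.
Molecular formula: C8H11FNO4-

C8H11FNO4-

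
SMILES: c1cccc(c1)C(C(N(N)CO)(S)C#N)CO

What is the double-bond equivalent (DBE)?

Molecular formula from the SMILES: C11H15N3O2S.
DoU = (2C + 2 + N − H − X)/2 = (2·11 + 2 + 3 − 15 − 0)/2 = 12/2 = 6.
(Structurally: 1 ring(s) + 5 π bond(s) = 6.)

6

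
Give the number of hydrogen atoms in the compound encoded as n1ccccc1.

Hydrogens are implicit in SMILES; fill each atom to its normal valence:
  5 × C (aromatic): 1 H each → 5
  1 × N (aromatic): no H
  Total hydrogens = 5.

5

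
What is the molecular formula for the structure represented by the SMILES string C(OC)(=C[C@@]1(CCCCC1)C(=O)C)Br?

C11H17BrO2

Heavy atoms from the SMILES: 1 Br, 11 C, 2 O.
Implicit hydrogens by atom environment:
  5 × C: 2 H each → 10
  3 × C: no H
  2 × C: 3 H each → 6
  2 × O: no H
  1 × Br: no H
  1 × C: 1 H
  Total hydrogens = 17.
Molecular formula: C11H17BrO2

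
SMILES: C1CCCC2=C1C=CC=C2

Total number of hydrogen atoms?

12

Hydrogens are implicit in SMILES; fill each atom to its normal valence:
  4 × C: 2 H each → 8
  4 × C (aromatic): 1 H each → 4
  2 × C (aromatic): no H
  Total hydrogens = 12.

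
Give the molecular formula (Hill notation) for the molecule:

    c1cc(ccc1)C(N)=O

C7H7NO

Heavy atoms from the SMILES: 7 C, 1 N, 1 O.
Implicit hydrogens by atom environment:
  5 × C (aromatic): 1 H each → 5
  1 × C (aromatic): no H
  1 × C: no H
  1 × N: 2 H
  1 × O: no H
  Total hydrogens = 7.
Molecular formula: C7H7NO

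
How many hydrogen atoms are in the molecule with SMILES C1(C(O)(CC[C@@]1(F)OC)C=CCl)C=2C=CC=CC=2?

16

Hydrogens are implicit in SMILES; fill each atom to its normal valence:
  5 × C (aromatic): 1 H each → 5
  3 × C: 1 H each → 3
  2 × C: 2 H each → 4
  2 × C: no H
  1 × C: 3 H
  1 × C (aromatic): no H
  1 × Cl: no H
  1 × F: no H
  1 × O: 1 H
  1 × O: no H
  Total hydrogens = 16.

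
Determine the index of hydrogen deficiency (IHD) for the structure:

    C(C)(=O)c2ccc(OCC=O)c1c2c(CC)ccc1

9

Molecular formula from the SMILES: C16H16O3.
DoU = (2C + 2 + N − H − X)/2 = (2·16 + 2 + 0 − 16 − 0)/2 = 18/2 = 9.
(Structurally: 2 ring(s) + 7 π bond(s) = 9.)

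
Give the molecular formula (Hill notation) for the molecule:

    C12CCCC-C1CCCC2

C10H18

Heavy atoms from the SMILES: 10 C.
Implicit hydrogens by atom environment:
  8 × C: 2 H each → 16
  2 × C: 1 H each → 2
  Total hydrogens = 18.
Molecular formula: C10H18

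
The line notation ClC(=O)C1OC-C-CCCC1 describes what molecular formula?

Heavy atoms from the SMILES: 8 C, 1 Cl, 2 O.
Implicit hydrogens by atom environment:
  6 × C: 2 H each → 12
  2 × O: no H
  1 × C: 1 H
  1 × C: no H
  1 × Cl: no H
  Total hydrogens = 13.
Molecular formula: C8H13ClO2

C8H13ClO2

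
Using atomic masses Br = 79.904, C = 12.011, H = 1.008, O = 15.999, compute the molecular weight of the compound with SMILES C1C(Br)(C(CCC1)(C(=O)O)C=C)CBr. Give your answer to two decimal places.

Molecular formula: C10H14Br2O2.
M = 2×79.904 + 10×12.011 + 14×1.008 + 2×15.999 = 326.03 g/mol.

326.03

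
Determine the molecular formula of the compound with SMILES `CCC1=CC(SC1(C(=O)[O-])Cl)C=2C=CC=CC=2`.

Heavy atoms from the SMILES: 13 C, 1 Cl, 2 O, 1 S.
Implicit hydrogens by atom environment:
  5 × C (aromatic): 1 H each → 5
  3 × C: no H
  2 × C: 1 H each → 2
  1 × C: 3 H
  1 × C: 2 H
  1 × C (aromatic): no H
  1 × Cl: no H
  1 × O: no H
  1 × O (charge -1): no H
  1 × S: no H
  Total hydrogens = 12.
Net charge -1.
Molecular formula: C13H12ClO2S-

C13H12ClO2S-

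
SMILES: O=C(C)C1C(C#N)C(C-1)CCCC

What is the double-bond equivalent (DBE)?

4

Molecular formula from the SMILES: C11H17NO.
DoU = (2C + 2 + N − H − X)/2 = (2·11 + 2 + 1 − 17 − 0)/2 = 8/2 = 4.
(Structurally: 1 ring(s) + 3 π bond(s) = 4.)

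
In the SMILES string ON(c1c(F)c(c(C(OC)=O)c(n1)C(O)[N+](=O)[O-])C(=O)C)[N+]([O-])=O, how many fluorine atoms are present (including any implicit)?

The symbol for fluorine appears 1 time in the SMILES.

1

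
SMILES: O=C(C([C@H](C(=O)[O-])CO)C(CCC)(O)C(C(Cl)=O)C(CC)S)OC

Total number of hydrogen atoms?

Hydrogens are implicit in SMILES; fill each atom to its normal valence:
  4 × C: 2 H each → 8
  4 × C: 1 H each → 4
  4 × C: no H
  4 × O: no H
  3 × C: 3 H each → 9
  2 × O: 1 H each → 2
  1 × Cl: no H
  1 × O (charge -1): no H
  1 × S: 1 H
  Total hydrogens = 24.

24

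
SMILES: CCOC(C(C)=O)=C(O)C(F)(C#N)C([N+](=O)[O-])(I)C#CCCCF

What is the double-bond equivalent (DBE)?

Molecular formula from the SMILES: C14H15F2IN2O5.
DoU = (2C + 2 + N − H − X)/2 = (2·14 + 2 + 2 − 15 − 3)/2 = 14/2 = 7.
(Structurally: 0 ring(s) + 7 π bond(s) = 7.)

7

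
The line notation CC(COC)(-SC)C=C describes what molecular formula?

C7H14OS

Heavy atoms from the SMILES: 7 C, 1 O, 1 S.
Implicit hydrogens by atom environment:
  3 × C: 3 H each → 9
  2 × C: 2 H each → 4
  1 × C: 1 H
  1 × C: no H
  1 × O: no H
  1 × S: no H
  Total hydrogens = 14.
Molecular formula: C7H14OS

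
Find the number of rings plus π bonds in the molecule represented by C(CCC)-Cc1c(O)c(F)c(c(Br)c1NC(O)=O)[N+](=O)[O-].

Molecular formula from the SMILES: C12H14BrFN2O5.
DoU = (2C + 2 + N − H − X)/2 = (2·12 + 2 + 2 − 14 − 2)/2 = 12/2 = 6.
(Structurally: 1 ring(s) + 5 π bond(s) = 6.)

6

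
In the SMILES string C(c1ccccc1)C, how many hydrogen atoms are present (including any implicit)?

Hydrogens are implicit in SMILES; fill each atom to its normal valence:
  5 × C (aromatic): 1 H each → 5
  1 × C: 3 H
  1 × C: 2 H
  1 × C (aromatic): no H
  Total hydrogens = 10.

10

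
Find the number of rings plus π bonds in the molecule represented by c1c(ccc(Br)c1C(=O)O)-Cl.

Molecular formula from the SMILES: C7H4BrClO2.
DoU = (2C + 2 + N − H − X)/2 = (2·7 + 2 + 0 − 4 − 2)/2 = 10/2 = 5.
(Structurally: 1 ring(s) + 4 π bond(s) = 5.)

5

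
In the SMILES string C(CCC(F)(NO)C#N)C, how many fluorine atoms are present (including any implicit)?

The symbol for fluorine appears 1 time in the SMILES.

1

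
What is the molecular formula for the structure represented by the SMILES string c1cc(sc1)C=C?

C6H6S

Heavy atoms from the SMILES: 6 C, 1 S.
Implicit hydrogens by atom environment:
  3 × C (aromatic): 1 H each → 3
  1 × C: 2 H
  1 × C: 1 H
  1 × C (aromatic): no H
  1 × S (aromatic): no H
  Total hydrogens = 6.
Molecular formula: C6H6S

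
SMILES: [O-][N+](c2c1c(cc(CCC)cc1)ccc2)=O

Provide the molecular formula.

Heavy atoms from the SMILES: 13 C, 1 N, 2 O.
Implicit hydrogens by atom environment:
  6 × C (aromatic): 1 H each → 6
  4 × C (aromatic): no H
  2 × C: 2 H each → 4
  1 × C: 3 H
  1 × N (charge +1): no H
  1 × O: no H
  1 × O (charge -1): no H
  Total hydrogens = 13.
Molecular formula: C13H13NO2

C13H13NO2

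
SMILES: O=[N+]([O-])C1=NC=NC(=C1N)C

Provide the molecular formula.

Heavy atoms from the SMILES: 5 C, 4 N, 2 O.
Implicit hydrogens by atom environment:
  3 × C (aromatic): no H
  2 × N (aromatic): no H
  1 × C: 3 H
  1 × C (aromatic): 1 H
  1 × N: 2 H
  1 × N (charge +1): no H
  1 × O: no H
  1 × O (charge -1): no H
  Total hydrogens = 6.
Molecular formula: C5H6N4O2

C5H6N4O2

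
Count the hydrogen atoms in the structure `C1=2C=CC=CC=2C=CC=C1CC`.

Hydrogens are implicit in SMILES; fill each atom to its normal valence:
  7 × C (aromatic): 1 H each → 7
  3 × C (aromatic): no H
  1 × C: 3 H
  1 × C: 2 H
  Total hydrogens = 12.

12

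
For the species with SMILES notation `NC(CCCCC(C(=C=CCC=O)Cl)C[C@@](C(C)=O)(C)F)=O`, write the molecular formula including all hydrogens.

Heavy atoms from the SMILES: 16 C, 1 Cl, 1 F, 1 N, 3 O.
Implicit hydrogens by atom environment:
  6 × C: 2 H each → 12
  5 × C: no H
  3 × C: 1 H each → 3
  3 × O: no H
  2 × C: 3 H each → 6
  1 × Cl: no H
  1 × F: no H
  1 × N: 2 H
  Total hydrogens = 23.
Molecular formula: C16H23ClFNO3

C16H23ClFNO3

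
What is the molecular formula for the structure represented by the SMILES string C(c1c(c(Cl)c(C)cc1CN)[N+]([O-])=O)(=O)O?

Heavy atoms from the SMILES: 9 C, 1 Cl, 2 N, 4 O.
Implicit hydrogens by atom environment:
  5 × C (aromatic): no H
  2 × O: no H
  1 × C: 3 H
  1 × C: 2 H
  1 × C (aromatic): 1 H
  1 × C: no H
  1 × Cl: no H
  1 × N: 2 H
  1 × N (charge +1): no H
  1 × O: 1 H
  1 × O (charge -1): no H
  Total hydrogens = 9.
Molecular formula: C9H9ClN2O4

C9H9ClN2O4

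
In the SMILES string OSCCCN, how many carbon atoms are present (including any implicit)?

3

The symbol for carbon appears 3 times in the SMILES.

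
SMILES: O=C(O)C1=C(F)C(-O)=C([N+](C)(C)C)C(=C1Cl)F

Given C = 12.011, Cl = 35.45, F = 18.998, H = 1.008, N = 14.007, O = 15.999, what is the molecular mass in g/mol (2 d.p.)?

266.65

Molecular formula: C10H11ClF2NO3+.
M = 10×12.011 + 1×35.45 + 2×18.998 + 11×1.008 + 1×14.007 + 3×15.999 = 266.65 g/mol.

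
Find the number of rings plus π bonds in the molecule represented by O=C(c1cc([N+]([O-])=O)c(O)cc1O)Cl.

6

Molecular formula from the SMILES: C7H4ClNO5.
DoU = (2C + 2 + N − H − X)/2 = (2·7 + 2 + 1 − 4 − 1)/2 = 12/2 = 6.
(Structurally: 1 ring(s) + 5 π bond(s) = 6.)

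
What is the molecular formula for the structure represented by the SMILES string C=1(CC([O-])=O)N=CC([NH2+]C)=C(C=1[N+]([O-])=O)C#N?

Heavy atoms from the SMILES: 9 C, 4 N, 4 O.
Implicit hydrogens by atom environment:
  4 × C (aromatic): no H
  2 × C: no H
  2 × O: no H
  2 × O (charge -1): no H
  1 × C: 3 H
  1 × C: 2 H
  1 × C (aromatic): 1 H
  1 × N (charge +1): 2 H
  1 × N (aromatic): no H
  1 × N: no H
  1 × N (charge +1): no H
  Total hydrogens = 8.
Molecular formula: C9H8N4O4

C9H8N4O4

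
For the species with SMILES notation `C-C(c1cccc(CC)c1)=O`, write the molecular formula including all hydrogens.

C10H12O

Heavy atoms from the SMILES: 10 C, 1 O.
Implicit hydrogens by atom environment:
  4 × C (aromatic): 1 H each → 4
  2 × C: 3 H each → 6
  2 × C (aromatic): no H
  1 × C: 2 H
  1 × C: no H
  1 × O: no H
  Total hydrogens = 12.
Molecular formula: C10H12O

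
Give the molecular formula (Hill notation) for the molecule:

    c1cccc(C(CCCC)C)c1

Heavy atoms from the SMILES: 12 C.
Implicit hydrogens by atom environment:
  5 × C (aromatic): 1 H each → 5
  3 × C: 2 H each → 6
  2 × C: 3 H each → 6
  1 × C: 1 H
  1 × C (aromatic): no H
  Total hydrogens = 18.
Molecular formula: C12H18

C12H18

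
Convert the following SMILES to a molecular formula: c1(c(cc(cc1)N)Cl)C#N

C7H5ClN2

Heavy atoms from the SMILES: 7 C, 1 Cl, 2 N.
Implicit hydrogens by atom environment:
  3 × C (aromatic): 1 H each → 3
  3 × C (aromatic): no H
  1 × C: no H
  1 × Cl: no H
  1 × N: 2 H
  1 × N: no H
  Total hydrogens = 5.
Molecular formula: C7H5ClN2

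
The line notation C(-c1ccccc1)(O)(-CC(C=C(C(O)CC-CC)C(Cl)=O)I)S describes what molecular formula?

Heavy atoms from the SMILES: 17 C, 1 Cl, 1 I, 3 O, 1 S.
Implicit hydrogens by atom environment:
  5 × C (aromatic): 1 H each → 5
  4 × C: 2 H each → 8
  3 × C: 1 H each → 3
  3 × C: no H
  2 × O: 1 H each → 2
  1 × C: 3 H
  1 × C (aromatic): no H
  1 × Cl: no H
  1 × I: no H
  1 × O: no H
  1 × S: 1 H
  Total hydrogens = 22.
Molecular formula: C17H22ClIO3S

C17H22ClIO3S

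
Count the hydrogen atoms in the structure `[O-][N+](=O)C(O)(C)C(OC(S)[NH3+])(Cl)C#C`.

10

Hydrogens are implicit in SMILES; fill each atom to its normal valence:
  3 × C: no H
  2 × C: 1 H each → 2
  2 × O: no H
  1 × C: 3 H
  1 × Cl: no H
  1 × N (charge +1): 3 H
  1 × N (charge +1): no H
  1 × O: 1 H
  1 × O (charge -1): no H
  1 × S: 1 H
  Total hydrogens = 10.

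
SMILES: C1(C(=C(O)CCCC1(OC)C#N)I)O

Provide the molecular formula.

Heavy atoms from the SMILES: 9 C, 1 I, 1 N, 3 O.
Implicit hydrogens by atom environment:
  4 × C: no H
  3 × C: 2 H each → 6
  2 × O: 1 H each → 2
  1 × C: 3 H
  1 × C: 1 H
  1 × I: no H
  1 × N: no H
  1 × O: no H
  Total hydrogens = 12.
Molecular formula: C9H12INO3

C9H12INO3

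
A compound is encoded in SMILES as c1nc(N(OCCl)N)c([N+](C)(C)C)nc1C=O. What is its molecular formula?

Heavy atoms from the SMILES: 9 C, 1 Cl, 5 N, 2 O.
Implicit hydrogens by atom environment:
  3 × C: 3 H each → 9
  3 × C (aromatic): no H
  2 × N (aromatic): no H
  2 × O: no H
  1 × C: 2 H
  1 × C (aromatic): 1 H
  1 × C: 1 H
  1 × Cl: no H
  1 × N: 2 H
  1 × N: no H
  1 × N (charge +1): no H
  Total hydrogens = 15.
Net charge +1.
Molecular formula: C9H15ClN5O2+

C9H15ClN5O2+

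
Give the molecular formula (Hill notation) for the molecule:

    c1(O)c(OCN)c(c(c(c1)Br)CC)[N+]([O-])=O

Heavy atoms from the SMILES: 1 Br, 9 C, 2 N, 4 O.
Implicit hydrogens by atom environment:
  5 × C (aromatic): no H
  2 × C: 2 H each → 4
  2 × O: no H
  1 × Br: no H
  1 × C: 3 H
  1 × C (aromatic): 1 H
  1 × N: 2 H
  1 × N (charge +1): no H
  1 × O: 1 H
  1 × O (charge -1): no H
  Total hydrogens = 11.
Molecular formula: C9H11BrN2O4

C9H11BrN2O4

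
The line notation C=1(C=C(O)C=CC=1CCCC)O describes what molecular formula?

Heavy atoms from the SMILES: 10 C, 2 O.
Implicit hydrogens by atom environment:
  3 × C: 2 H each → 6
  3 × C (aromatic): 1 H each → 3
  3 × C (aromatic): no H
  2 × O: 1 H each → 2
  1 × C: 3 H
  Total hydrogens = 14.
Molecular formula: C10H14O2

C10H14O2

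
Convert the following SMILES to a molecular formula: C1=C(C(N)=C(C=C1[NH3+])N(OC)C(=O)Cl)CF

C9H12ClFN3O2+

Heavy atoms from the SMILES: 9 C, 1 Cl, 1 F, 3 N, 2 O.
Implicit hydrogens by atom environment:
  4 × C (aromatic): no H
  2 × C (aromatic): 1 H each → 2
  2 × O: no H
  1 × C: 3 H
  1 × C: 2 H
  1 × C: no H
  1 × Cl: no H
  1 × F: no H
  1 × N (charge +1): 3 H
  1 × N: 2 H
  1 × N: no H
  Total hydrogens = 12.
Net charge +1.
Molecular formula: C9H12ClFN3O2+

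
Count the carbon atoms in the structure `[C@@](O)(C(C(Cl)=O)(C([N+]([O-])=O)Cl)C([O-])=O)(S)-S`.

The symbol for carbon appears 5 times in the SMILES. (Cl is a single chlorine, not C + l.)

5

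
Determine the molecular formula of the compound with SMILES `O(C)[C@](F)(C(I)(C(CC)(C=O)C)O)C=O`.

C9H14FIO4

Heavy atoms from the SMILES: 9 C, 1 F, 1 I, 4 O.
Implicit hydrogens by atom environment:
  3 × C: 3 H each → 9
  3 × C: no H
  3 × O: no H
  2 × C: 1 H each → 2
  1 × C: 2 H
  1 × F: no H
  1 × I: no H
  1 × O: 1 H
  Total hydrogens = 14.
Molecular formula: C9H14FIO4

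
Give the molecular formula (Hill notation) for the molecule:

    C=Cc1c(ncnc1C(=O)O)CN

C8H9N3O2

Heavy atoms from the SMILES: 8 C, 3 N, 2 O.
Implicit hydrogens by atom environment:
  3 × C (aromatic): no H
  2 × C: 2 H each → 4
  2 × N (aromatic): no H
  1 × C (aromatic): 1 H
  1 × C: 1 H
  1 × C: no H
  1 × N: 2 H
  1 × O: 1 H
  1 × O: no H
  Total hydrogens = 9.
Molecular formula: C8H9N3O2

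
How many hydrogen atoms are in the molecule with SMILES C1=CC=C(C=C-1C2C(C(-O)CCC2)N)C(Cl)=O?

Hydrogens are implicit in SMILES; fill each atom to its normal valence:
  4 × C (aromatic): 1 H each → 4
  3 × C: 2 H each → 6
  3 × C: 1 H each → 3
  2 × C (aromatic): no H
  1 × C: no H
  1 × Cl: no H
  1 × N: 2 H
  1 × O: 1 H
  1 × O: no H
  Total hydrogens = 16.

16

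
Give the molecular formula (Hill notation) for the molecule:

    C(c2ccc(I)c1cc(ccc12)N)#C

C12H8IN

Heavy atoms from the SMILES: 12 C, 1 I, 1 N.
Implicit hydrogens by atom environment:
  5 × C (aromatic): 1 H each → 5
  5 × C (aromatic): no H
  1 × C: 1 H
  1 × C: no H
  1 × I: no H
  1 × N: 2 H
  Total hydrogens = 8.
Molecular formula: C12H8IN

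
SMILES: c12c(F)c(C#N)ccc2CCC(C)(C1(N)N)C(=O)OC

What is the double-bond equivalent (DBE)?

8

Molecular formula from the SMILES: C14H16FN3O2.
DoU = (2C + 2 + N − H − X)/2 = (2·14 + 2 + 3 − 16 − 1)/2 = 16/2 = 8.
(Structurally: 2 ring(s) + 6 π bond(s) = 8.)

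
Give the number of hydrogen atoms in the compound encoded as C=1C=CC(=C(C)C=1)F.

Hydrogens are implicit in SMILES; fill each atom to its normal valence:
  4 × C (aromatic): 1 H each → 4
  2 × C (aromatic): no H
  1 × C: 3 H
  1 × F: no H
  Total hydrogens = 7.

7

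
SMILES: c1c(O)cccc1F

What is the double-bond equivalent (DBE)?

Molecular formula from the SMILES: C6H5FO.
DoU = (2C + 2 + N − H − X)/2 = (2·6 + 2 + 0 − 5 − 1)/2 = 8/2 = 4.
(Structurally: 1 ring(s) + 3 π bond(s) = 4.)

4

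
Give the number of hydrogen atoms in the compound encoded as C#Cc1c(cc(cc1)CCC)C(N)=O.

Hydrogens are implicit in SMILES; fill each atom to its normal valence:
  3 × C (aromatic): 1 H each → 3
  3 × C (aromatic): no H
  2 × C: 2 H each → 4
  2 × C: no H
  1 × C: 3 H
  1 × C: 1 H
  1 × N: 2 H
  1 × O: no H
  Total hydrogens = 13.

13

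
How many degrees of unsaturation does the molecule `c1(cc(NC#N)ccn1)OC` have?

6

Molecular formula from the SMILES: C7H7N3O.
DoU = (2C + 2 + N − H − X)/2 = (2·7 + 2 + 3 − 7 − 0)/2 = 12/2 = 6.
(Structurally: 1 ring(s) + 5 π bond(s) = 6.)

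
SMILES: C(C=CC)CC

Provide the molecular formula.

C6H12

Heavy atoms from the SMILES: 6 C.
Implicit hydrogens by atom environment:
  2 × C: 3 H each → 6
  2 × C: 2 H each → 4
  2 × C: 1 H each → 2
  Total hydrogens = 12.
Molecular formula: C6H12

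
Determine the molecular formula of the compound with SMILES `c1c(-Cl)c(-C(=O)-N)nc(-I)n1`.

Heavy atoms from the SMILES: 5 C, 1 Cl, 1 I, 3 N, 1 O.
Implicit hydrogens by atom environment:
  3 × C (aromatic): no H
  2 × N (aromatic): no H
  1 × C (aromatic): 1 H
  1 × C: no H
  1 × Cl: no H
  1 × I: no H
  1 × N: 2 H
  1 × O: no H
  Total hydrogens = 3.
Molecular formula: C5H3ClIN3O

C5H3ClIN3O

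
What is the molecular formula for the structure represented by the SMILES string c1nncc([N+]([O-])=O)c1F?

C4H2FN3O2

Heavy atoms from the SMILES: 4 C, 1 F, 3 N, 2 O.
Implicit hydrogens by atom environment:
  2 × C (aromatic): 1 H each → 2
  2 × C (aromatic): no H
  2 × N (aromatic): no H
  1 × F: no H
  1 × N (charge +1): no H
  1 × O: no H
  1 × O (charge -1): no H
  Total hydrogens = 2.
Molecular formula: C4H2FN3O2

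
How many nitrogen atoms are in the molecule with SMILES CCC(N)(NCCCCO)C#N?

3

The symbol for nitrogen appears 3 times in the SMILES.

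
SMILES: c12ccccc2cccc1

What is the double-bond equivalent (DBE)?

Molecular formula from the SMILES: C10H8.
DoU = (2C + 2 + N − H − X)/2 = (2·10 + 2 + 0 − 8 − 0)/2 = 14/2 = 7.
(Structurally: 2 ring(s) + 5 π bond(s) = 7.)

7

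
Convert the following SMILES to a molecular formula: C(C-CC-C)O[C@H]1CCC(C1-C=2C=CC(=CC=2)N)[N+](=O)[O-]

Heavy atoms from the SMILES: 16 C, 2 N, 3 O.
Implicit hydrogens by atom environment:
  6 × C: 2 H each → 12
  4 × C (aromatic): 1 H each → 4
  3 × C: 1 H each → 3
  2 × C (aromatic): no H
  2 × O: no H
  1 × C: 3 H
  1 × N: 2 H
  1 × N (charge +1): no H
  1 × O (charge -1): no H
  Total hydrogens = 24.
Molecular formula: C16H24N2O3

C16H24N2O3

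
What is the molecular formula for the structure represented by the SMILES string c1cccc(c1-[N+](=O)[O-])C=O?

Heavy atoms from the SMILES: 7 C, 1 N, 3 O.
Implicit hydrogens by atom environment:
  4 × C (aromatic): 1 H each → 4
  2 × C (aromatic): no H
  2 × O: no H
  1 × C: 1 H
  1 × N (charge +1): no H
  1 × O (charge -1): no H
  Total hydrogens = 5.
Molecular formula: C7H5NO3

C7H5NO3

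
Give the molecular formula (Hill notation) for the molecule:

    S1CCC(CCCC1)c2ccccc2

C13H18S

Heavy atoms from the SMILES: 13 C, 1 S.
Implicit hydrogens by atom environment:
  6 × C: 2 H each → 12
  5 × C (aromatic): 1 H each → 5
  1 × C: 1 H
  1 × C (aromatic): no H
  1 × S: no H
  Total hydrogens = 18.
Molecular formula: C13H18S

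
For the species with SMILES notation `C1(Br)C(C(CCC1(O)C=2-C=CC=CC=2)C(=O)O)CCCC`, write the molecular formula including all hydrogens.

Heavy atoms from the SMILES: 1 Br, 17 C, 3 O.
Implicit hydrogens by atom environment:
  5 × C: 2 H each → 10
  5 × C (aromatic): 1 H each → 5
  3 × C: 1 H each → 3
  2 × C: no H
  2 × O: 1 H each → 2
  1 × Br: no H
  1 × C: 3 H
  1 × C (aromatic): no H
  1 × O: no H
  Total hydrogens = 23.
Molecular formula: C17H23BrO3

C17H23BrO3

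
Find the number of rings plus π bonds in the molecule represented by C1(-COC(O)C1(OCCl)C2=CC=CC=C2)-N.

5

Molecular formula from the SMILES: C11H14ClNO3.
DoU = (2C + 2 + N − H − X)/2 = (2·11 + 2 + 1 − 14 − 1)/2 = 10/2 = 5.
(Structurally: 2 ring(s) + 3 π bond(s) = 5.)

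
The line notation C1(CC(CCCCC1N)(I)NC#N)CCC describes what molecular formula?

Heavy atoms from the SMILES: 12 C, 1 I, 3 N.
Implicit hydrogens by atom environment:
  7 × C: 2 H each → 14
  2 × C: 1 H each → 2
  2 × C: no H
  1 × C: 3 H
  1 × I: no H
  1 × N: 2 H
  1 × N: 1 H
  1 × N: no H
  Total hydrogens = 22.
Molecular formula: C12H22IN3

C12H22IN3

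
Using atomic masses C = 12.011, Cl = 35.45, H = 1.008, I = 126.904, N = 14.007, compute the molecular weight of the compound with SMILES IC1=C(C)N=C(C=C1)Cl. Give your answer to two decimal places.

Molecular formula: C6H5ClIN.
M = 6×12.011 + 1×35.45 + 5×1.008 + 1×126.904 + 1×14.007 = 253.47 g/mol.

253.47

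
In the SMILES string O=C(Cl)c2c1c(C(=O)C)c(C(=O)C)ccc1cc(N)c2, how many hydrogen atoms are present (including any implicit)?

Hydrogens are implicit in SMILES; fill each atom to its normal valence:
  6 × C (aromatic): no H
  4 × C (aromatic): 1 H each → 4
  3 × C: no H
  3 × O: no H
  2 × C: 3 H each → 6
  1 × Cl: no H
  1 × N: 2 H
  Total hydrogens = 12.

12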